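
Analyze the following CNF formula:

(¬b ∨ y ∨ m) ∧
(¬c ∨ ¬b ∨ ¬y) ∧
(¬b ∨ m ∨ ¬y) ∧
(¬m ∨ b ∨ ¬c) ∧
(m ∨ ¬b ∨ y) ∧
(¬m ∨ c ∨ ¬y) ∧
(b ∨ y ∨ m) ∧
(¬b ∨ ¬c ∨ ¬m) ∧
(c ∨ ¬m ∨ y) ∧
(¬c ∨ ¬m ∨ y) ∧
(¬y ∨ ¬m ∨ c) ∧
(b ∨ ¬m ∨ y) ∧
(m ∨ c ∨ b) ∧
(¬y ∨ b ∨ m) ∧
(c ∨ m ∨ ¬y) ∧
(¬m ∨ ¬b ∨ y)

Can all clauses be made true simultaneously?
No

No, the formula is not satisfiable.

No assignment of truth values to the variables can make all 16 clauses true simultaneously.

The formula is UNSAT (unsatisfiable).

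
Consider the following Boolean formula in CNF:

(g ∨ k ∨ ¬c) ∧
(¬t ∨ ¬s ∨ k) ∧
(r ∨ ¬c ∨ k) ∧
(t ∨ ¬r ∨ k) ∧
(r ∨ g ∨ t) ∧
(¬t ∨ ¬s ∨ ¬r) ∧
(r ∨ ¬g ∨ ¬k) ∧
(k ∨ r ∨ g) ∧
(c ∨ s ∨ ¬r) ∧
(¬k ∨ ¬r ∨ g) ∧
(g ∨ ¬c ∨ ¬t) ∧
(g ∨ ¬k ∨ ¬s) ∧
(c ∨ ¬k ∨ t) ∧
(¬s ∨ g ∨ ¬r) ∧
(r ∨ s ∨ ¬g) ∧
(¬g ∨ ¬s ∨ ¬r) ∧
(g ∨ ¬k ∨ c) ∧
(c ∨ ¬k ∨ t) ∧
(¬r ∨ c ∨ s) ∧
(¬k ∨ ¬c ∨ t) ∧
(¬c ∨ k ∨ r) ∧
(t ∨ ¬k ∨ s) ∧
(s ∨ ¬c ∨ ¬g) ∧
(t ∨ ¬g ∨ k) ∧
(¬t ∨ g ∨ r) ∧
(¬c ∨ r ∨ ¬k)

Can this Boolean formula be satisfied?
No

No, the formula is not satisfiable.

No assignment of truth values to the variables can make all 26 clauses true simultaneously.

The formula is UNSAT (unsatisfiable).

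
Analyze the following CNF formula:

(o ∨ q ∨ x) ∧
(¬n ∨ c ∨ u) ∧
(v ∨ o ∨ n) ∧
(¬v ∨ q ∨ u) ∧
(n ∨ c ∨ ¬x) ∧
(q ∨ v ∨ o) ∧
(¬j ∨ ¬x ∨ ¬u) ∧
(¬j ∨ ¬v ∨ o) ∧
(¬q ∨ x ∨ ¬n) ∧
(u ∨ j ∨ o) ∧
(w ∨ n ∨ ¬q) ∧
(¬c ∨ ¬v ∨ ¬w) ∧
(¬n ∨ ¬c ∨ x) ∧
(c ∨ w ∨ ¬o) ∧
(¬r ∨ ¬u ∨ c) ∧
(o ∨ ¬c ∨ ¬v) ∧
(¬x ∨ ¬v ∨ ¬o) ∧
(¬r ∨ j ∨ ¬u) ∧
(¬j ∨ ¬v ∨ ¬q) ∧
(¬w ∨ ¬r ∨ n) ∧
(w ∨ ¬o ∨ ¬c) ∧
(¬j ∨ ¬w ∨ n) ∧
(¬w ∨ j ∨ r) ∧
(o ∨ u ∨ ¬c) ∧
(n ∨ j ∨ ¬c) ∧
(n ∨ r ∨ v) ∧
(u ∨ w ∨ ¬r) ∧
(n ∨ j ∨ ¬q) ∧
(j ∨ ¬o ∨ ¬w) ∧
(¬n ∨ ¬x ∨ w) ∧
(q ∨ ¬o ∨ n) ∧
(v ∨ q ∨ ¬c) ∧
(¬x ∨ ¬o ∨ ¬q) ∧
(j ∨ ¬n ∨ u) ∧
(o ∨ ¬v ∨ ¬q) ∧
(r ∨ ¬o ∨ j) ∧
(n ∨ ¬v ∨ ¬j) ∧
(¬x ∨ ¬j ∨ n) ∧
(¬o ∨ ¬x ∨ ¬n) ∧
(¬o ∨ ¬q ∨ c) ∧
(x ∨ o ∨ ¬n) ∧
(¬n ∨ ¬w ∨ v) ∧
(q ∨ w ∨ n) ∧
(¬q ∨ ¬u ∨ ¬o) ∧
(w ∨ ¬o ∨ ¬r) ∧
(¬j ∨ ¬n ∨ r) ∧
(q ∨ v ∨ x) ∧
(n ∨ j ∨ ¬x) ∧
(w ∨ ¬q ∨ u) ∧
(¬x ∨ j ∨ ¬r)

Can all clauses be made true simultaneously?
No

No, the formula is not satisfiable.

No assignment of truth values to the variables can make all 50 clauses true simultaneously.

The formula is UNSAT (unsatisfiable).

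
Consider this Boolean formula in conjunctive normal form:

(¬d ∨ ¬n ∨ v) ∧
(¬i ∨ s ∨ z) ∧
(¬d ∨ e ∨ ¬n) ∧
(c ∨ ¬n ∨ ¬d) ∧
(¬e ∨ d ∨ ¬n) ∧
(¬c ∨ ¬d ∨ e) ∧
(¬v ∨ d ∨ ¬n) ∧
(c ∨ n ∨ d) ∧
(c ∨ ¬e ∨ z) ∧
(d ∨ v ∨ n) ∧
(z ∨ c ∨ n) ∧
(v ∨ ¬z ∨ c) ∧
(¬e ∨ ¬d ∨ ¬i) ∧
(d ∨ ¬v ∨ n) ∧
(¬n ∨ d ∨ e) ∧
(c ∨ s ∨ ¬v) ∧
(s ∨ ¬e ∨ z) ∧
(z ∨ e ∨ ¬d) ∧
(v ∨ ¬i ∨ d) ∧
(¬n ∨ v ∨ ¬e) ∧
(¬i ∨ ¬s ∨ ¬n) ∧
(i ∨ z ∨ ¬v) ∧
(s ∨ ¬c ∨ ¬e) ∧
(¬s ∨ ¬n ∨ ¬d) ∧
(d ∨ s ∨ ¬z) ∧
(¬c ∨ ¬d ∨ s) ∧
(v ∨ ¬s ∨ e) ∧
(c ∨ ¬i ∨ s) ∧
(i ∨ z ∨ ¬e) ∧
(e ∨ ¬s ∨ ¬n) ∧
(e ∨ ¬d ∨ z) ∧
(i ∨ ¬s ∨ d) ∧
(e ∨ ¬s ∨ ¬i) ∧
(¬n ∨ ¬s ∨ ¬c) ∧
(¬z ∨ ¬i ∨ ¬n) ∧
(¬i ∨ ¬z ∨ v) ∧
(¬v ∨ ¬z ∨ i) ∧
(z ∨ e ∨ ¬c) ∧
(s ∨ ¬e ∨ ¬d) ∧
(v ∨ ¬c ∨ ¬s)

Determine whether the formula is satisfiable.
No

No, the formula is not satisfiable.

No assignment of truth values to the variables can make all 40 clauses true simultaneously.

The formula is UNSAT (unsatisfiable).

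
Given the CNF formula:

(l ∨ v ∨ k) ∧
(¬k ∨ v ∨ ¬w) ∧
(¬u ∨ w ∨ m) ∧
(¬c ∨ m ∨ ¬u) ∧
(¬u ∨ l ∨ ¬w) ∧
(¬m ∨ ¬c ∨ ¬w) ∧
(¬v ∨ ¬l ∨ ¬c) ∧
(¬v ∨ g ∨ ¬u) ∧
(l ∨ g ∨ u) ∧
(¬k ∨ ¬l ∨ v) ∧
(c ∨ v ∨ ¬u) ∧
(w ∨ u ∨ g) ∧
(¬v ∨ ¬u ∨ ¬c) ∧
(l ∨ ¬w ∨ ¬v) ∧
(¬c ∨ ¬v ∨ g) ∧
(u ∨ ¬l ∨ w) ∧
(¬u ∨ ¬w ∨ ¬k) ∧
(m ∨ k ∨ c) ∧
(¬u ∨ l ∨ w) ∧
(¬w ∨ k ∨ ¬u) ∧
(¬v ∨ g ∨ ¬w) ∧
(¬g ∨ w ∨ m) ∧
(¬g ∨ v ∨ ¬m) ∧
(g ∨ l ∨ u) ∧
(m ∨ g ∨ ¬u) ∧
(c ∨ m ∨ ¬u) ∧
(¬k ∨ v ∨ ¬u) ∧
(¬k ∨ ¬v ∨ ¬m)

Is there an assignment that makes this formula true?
Yes

Yes, the formula is satisfiable.

One satisfying assignment is: k=False, g=False, v=False, c=True, m=False, l=True, u=False, w=True

Verification: With this assignment, all 28 clauses evaluate to true.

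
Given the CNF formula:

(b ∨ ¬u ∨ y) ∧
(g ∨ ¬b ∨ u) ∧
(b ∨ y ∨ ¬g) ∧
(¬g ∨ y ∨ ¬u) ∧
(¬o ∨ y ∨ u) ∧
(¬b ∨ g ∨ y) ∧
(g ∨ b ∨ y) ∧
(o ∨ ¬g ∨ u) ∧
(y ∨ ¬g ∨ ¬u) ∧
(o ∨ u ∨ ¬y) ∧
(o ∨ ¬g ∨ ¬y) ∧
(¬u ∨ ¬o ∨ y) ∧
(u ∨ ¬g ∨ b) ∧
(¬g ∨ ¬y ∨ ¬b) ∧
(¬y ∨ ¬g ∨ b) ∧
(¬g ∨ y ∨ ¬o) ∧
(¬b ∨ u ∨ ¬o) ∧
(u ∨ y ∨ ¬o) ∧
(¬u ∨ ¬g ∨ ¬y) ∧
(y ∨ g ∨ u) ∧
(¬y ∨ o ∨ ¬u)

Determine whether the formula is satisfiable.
Yes

Yes, the formula is satisfiable.

One satisfying assignment is: o=True, y=True, g=False, b=False, u=True

Verification: With this assignment, all 21 clauses evaluate to true.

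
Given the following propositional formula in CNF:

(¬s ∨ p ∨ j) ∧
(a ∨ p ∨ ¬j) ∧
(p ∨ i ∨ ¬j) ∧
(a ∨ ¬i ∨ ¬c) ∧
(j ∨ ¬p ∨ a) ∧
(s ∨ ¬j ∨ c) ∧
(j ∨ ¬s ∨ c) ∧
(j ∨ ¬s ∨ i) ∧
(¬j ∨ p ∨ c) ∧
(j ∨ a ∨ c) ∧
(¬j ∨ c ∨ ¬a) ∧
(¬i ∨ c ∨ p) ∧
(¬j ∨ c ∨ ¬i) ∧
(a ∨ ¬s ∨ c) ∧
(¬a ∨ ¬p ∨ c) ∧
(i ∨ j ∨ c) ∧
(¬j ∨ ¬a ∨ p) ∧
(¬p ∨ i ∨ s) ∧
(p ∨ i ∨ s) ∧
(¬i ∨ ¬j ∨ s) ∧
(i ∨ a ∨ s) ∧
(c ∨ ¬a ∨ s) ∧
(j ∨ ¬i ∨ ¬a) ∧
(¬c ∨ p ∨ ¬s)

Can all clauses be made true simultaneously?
Yes

Yes, the formula is satisfiable.

One satisfying assignment is: i=False, c=True, j=True, p=True, a=True, s=True

Verification: With this assignment, all 24 clauses evaluate to true.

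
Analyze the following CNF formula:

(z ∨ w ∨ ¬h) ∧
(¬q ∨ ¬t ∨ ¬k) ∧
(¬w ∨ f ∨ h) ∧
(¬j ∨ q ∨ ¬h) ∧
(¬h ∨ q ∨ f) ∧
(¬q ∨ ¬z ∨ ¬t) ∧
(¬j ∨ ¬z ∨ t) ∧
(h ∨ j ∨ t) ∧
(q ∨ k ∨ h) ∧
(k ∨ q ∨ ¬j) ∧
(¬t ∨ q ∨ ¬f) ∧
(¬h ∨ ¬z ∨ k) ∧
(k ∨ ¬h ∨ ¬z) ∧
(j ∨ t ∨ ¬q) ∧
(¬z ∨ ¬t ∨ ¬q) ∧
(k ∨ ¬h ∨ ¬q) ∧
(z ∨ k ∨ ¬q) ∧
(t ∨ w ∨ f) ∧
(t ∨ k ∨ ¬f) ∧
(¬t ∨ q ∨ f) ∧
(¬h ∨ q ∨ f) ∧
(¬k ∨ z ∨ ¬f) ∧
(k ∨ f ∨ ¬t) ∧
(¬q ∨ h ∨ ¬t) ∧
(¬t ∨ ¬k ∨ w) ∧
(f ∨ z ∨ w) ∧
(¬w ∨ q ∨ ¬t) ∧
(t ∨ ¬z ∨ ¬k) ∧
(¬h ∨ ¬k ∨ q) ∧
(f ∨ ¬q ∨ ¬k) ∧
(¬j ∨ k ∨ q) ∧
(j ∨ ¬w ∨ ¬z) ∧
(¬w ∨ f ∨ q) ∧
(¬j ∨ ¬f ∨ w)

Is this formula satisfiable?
No

No, the formula is not satisfiable.

No assignment of truth values to the variables can make all 34 clauses true simultaneously.

The formula is UNSAT (unsatisfiable).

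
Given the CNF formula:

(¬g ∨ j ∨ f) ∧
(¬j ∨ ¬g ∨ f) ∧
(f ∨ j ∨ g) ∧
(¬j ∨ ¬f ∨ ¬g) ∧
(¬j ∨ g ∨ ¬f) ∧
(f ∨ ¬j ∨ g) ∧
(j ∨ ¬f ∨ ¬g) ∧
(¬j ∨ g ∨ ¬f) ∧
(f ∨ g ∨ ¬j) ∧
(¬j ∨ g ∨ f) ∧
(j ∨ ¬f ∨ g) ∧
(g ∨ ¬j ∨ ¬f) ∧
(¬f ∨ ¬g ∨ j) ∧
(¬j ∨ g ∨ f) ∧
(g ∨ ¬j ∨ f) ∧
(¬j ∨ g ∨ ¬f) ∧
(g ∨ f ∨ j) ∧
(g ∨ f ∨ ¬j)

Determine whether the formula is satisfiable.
No

No, the formula is not satisfiable.

No assignment of truth values to the variables can make all 18 clauses true simultaneously.

The formula is UNSAT (unsatisfiable).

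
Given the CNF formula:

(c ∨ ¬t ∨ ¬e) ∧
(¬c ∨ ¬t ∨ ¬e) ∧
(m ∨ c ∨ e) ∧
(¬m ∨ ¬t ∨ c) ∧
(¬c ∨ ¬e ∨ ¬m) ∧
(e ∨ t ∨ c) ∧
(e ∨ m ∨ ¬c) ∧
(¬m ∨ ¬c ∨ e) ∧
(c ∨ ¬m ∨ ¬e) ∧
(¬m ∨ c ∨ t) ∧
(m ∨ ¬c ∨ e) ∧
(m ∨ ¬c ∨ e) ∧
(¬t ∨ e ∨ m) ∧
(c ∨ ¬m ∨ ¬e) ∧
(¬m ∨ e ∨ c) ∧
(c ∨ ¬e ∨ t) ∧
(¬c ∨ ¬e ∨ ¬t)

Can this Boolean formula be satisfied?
Yes

Yes, the formula is satisfiable.

One satisfying assignment is: e=True, m=False, t=False, c=True

Verification: With this assignment, all 17 clauses evaluate to true.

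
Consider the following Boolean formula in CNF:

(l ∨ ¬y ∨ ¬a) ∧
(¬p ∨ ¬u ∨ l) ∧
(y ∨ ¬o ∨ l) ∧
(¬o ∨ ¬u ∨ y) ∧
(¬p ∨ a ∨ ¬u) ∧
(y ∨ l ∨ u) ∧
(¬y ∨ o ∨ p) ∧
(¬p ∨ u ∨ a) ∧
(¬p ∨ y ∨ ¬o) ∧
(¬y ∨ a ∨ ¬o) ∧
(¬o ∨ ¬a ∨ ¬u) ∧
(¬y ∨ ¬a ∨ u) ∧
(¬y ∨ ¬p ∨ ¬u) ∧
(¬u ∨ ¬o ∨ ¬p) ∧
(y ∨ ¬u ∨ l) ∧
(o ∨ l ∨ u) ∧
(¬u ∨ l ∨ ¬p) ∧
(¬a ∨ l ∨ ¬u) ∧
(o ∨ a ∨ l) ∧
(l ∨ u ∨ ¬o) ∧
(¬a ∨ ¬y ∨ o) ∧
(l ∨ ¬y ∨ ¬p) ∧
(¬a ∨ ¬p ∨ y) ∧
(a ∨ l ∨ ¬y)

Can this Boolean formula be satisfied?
Yes

Yes, the formula is satisfiable.

One satisfying assignment is: a=False, o=False, y=False, l=True, u=False, p=False

Verification: With this assignment, all 24 clauses evaluate to true.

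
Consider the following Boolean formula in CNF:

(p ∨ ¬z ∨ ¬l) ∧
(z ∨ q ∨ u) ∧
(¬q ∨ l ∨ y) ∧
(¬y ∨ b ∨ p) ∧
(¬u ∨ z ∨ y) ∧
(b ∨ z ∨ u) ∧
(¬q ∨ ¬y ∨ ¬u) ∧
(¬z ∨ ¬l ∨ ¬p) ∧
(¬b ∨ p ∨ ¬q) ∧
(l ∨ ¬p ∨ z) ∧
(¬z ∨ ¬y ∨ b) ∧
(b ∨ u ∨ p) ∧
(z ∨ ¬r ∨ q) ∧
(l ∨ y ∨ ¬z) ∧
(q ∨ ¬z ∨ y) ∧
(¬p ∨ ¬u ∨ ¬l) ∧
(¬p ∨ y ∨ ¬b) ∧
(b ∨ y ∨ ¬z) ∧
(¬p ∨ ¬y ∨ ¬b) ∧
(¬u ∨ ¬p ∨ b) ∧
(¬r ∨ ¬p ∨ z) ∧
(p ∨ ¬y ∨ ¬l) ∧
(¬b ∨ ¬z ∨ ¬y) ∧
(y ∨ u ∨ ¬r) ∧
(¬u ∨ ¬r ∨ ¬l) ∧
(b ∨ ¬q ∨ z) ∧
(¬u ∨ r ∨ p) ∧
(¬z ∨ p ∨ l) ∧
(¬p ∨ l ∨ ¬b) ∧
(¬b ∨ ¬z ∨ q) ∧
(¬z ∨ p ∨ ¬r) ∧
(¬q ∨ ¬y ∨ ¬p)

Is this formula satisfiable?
No

No, the formula is not satisfiable.

No assignment of truth values to the variables can make all 32 clauses true simultaneously.

The formula is UNSAT (unsatisfiable).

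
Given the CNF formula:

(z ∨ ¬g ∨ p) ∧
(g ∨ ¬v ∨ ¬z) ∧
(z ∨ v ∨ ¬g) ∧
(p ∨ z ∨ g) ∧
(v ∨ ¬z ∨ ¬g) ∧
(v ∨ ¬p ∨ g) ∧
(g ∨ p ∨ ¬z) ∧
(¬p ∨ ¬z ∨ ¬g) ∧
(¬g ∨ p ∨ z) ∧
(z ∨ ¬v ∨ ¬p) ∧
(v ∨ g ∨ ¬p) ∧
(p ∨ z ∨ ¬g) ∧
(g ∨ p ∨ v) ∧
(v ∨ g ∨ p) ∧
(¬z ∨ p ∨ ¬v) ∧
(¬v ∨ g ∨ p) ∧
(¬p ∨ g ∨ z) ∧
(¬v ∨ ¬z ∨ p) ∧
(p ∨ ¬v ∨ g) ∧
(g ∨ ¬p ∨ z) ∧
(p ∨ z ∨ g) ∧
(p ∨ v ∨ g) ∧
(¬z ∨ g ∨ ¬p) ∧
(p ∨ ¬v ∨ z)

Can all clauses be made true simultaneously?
No

No, the formula is not satisfiable.

No assignment of truth values to the variables can make all 24 clauses true simultaneously.

The formula is UNSAT (unsatisfiable).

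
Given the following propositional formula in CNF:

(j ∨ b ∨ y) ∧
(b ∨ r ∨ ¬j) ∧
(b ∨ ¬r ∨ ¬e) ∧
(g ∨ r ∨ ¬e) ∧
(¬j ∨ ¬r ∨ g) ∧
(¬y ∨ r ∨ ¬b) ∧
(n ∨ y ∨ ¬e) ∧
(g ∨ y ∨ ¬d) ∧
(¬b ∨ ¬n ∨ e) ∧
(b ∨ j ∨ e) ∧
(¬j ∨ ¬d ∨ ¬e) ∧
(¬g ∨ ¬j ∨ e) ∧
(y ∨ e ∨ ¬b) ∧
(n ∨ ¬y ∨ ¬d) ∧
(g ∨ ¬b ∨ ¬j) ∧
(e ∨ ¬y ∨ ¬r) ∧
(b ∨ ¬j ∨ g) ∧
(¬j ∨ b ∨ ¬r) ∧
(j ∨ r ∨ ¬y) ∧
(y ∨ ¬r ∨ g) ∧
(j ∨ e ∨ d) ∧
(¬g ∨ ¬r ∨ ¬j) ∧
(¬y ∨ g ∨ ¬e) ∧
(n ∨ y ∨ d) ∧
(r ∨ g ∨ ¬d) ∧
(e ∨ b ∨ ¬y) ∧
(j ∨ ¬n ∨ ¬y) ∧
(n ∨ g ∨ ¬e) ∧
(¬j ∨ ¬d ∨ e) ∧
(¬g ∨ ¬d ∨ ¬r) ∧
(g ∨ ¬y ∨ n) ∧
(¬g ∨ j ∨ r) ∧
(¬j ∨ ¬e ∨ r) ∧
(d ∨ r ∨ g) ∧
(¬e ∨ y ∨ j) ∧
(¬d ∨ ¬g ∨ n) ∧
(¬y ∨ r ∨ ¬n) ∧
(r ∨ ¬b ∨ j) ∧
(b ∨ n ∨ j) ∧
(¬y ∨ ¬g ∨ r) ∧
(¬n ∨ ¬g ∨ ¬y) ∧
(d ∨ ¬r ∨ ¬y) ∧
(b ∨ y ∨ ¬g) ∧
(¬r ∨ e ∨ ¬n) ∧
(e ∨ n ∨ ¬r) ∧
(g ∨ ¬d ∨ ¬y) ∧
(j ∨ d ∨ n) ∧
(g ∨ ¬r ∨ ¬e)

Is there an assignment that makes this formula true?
No

No, the formula is not satisfiable.

No assignment of truth values to the variables can make all 48 clauses true simultaneously.

The formula is UNSAT (unsatisfiable).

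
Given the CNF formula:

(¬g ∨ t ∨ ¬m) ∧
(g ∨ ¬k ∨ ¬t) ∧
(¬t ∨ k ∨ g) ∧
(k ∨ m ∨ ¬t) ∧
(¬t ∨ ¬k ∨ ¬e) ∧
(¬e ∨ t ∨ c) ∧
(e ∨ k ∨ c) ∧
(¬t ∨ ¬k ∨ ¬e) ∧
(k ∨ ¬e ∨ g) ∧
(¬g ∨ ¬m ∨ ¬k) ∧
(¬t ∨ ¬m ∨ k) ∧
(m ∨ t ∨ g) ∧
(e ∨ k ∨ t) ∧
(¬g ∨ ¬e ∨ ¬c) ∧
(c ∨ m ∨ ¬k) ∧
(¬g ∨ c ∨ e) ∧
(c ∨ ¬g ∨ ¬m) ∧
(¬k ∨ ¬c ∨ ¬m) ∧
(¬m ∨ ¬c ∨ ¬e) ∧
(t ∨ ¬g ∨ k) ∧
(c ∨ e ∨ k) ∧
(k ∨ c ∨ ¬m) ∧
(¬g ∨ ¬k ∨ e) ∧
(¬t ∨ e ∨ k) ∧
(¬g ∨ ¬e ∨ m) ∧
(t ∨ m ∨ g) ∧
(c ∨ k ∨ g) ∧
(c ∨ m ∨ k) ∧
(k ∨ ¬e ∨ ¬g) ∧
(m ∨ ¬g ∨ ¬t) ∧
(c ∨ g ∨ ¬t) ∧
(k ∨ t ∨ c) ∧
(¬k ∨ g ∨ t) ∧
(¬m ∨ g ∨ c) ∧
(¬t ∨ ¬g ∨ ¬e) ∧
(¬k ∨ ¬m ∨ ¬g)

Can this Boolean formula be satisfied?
No

No, the formula is not satisfiable.

No assignment of truth values to the variables can make all 36 clauses true simultaneously.

The formula is UNSAT (unsatisfiable).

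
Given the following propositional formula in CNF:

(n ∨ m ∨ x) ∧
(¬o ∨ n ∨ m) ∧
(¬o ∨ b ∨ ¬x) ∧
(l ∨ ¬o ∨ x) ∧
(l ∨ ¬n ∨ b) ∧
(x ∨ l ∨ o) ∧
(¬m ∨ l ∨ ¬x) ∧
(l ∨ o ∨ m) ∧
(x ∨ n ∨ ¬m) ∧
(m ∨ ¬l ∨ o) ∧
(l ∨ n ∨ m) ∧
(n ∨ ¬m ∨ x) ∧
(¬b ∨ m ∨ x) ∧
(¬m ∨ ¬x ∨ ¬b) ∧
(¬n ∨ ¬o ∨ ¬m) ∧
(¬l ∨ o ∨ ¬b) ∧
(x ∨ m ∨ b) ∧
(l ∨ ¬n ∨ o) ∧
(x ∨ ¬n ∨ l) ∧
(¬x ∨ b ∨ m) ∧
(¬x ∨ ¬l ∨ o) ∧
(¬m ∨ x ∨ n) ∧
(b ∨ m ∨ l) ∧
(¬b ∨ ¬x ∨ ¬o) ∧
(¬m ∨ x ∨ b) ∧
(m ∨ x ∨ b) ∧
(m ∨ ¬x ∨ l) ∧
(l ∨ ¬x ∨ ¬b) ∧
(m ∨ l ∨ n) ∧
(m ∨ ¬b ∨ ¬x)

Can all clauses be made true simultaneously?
No

No, the formula is not satisfiable.

No assignment of truth values to the variables can make all 30 clauses true simultaneously.

The formula is UNSAT (unsatisfiable).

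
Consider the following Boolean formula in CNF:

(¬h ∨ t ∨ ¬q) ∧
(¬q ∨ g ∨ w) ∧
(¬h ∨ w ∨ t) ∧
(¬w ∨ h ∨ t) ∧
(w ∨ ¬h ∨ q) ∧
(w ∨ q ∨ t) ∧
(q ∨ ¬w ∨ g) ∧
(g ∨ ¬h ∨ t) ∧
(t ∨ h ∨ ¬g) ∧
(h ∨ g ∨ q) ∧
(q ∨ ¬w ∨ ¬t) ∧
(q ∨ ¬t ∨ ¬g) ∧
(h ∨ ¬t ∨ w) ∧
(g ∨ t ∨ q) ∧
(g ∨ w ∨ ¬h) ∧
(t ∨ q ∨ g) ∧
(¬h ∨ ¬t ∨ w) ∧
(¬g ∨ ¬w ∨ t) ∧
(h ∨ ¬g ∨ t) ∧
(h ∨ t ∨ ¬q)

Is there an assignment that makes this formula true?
Yes

Yes, the formula is satisfiable.

One satisfying assignment is: t=True, w=True, q=True, h=True, g=True

Verification: With this assignment, all 20 clauses evaluate to true.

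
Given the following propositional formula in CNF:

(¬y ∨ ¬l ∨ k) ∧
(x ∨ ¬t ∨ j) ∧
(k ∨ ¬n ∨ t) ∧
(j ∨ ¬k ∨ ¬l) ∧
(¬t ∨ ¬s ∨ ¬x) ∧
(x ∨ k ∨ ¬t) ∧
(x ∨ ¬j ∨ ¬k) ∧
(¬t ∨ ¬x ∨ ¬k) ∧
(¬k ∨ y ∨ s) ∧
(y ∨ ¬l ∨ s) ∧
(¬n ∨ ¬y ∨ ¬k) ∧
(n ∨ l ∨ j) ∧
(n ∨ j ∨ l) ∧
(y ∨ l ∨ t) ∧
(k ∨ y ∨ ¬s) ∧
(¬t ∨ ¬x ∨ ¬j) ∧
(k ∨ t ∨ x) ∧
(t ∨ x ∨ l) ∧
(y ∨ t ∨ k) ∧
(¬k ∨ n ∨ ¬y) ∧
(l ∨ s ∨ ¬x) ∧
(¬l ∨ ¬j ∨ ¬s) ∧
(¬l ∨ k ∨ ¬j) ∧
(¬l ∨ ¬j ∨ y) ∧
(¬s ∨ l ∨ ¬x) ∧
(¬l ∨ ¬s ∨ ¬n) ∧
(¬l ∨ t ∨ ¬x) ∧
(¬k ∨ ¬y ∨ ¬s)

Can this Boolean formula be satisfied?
No

No, the formula is not satisfiable.

No assignment of truth values to the variables can make all 28 clauses true simultaneously.

The formula is UNSAT (unsatisfiable).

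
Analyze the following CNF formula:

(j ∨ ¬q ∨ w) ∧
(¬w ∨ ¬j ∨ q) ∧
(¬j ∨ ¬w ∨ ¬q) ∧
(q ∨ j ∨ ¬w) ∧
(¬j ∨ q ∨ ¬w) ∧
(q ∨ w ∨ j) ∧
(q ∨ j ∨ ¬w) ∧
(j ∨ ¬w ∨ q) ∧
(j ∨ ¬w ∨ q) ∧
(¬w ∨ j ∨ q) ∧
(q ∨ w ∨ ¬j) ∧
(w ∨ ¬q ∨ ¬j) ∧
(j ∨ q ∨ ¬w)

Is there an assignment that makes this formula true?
Yes

Yes, the formula is satisfiable.

One satisfying assignment is: j=False, q=True, w=True

Verification: With this assignment, all 13 clauses evaluate to true.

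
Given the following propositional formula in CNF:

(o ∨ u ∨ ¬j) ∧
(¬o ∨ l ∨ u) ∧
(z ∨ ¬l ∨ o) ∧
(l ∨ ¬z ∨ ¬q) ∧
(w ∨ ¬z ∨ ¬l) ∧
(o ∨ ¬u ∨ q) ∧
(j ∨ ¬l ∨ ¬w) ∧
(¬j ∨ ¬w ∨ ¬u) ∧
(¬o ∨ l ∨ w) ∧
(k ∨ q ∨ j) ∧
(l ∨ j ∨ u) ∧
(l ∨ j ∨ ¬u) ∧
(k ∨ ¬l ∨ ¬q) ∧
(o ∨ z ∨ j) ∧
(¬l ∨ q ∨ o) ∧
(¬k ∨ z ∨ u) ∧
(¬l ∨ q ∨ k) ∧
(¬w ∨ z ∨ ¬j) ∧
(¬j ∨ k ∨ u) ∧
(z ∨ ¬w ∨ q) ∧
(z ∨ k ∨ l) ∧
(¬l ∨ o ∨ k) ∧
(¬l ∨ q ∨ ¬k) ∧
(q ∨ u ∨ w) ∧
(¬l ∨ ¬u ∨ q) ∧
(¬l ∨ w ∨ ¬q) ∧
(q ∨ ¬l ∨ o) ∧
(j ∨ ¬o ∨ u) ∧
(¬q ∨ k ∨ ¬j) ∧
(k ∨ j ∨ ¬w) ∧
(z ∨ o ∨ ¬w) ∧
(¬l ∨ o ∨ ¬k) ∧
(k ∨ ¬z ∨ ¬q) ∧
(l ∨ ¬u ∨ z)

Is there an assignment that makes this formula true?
Yes

Yes, the formula is satisfiable.

One satisfying assignment is: o=True, z=True, q=True, l=True, w=True, k=True, j=True, u=False

Verification: With this assignment, all 34 clauses evaluate to true.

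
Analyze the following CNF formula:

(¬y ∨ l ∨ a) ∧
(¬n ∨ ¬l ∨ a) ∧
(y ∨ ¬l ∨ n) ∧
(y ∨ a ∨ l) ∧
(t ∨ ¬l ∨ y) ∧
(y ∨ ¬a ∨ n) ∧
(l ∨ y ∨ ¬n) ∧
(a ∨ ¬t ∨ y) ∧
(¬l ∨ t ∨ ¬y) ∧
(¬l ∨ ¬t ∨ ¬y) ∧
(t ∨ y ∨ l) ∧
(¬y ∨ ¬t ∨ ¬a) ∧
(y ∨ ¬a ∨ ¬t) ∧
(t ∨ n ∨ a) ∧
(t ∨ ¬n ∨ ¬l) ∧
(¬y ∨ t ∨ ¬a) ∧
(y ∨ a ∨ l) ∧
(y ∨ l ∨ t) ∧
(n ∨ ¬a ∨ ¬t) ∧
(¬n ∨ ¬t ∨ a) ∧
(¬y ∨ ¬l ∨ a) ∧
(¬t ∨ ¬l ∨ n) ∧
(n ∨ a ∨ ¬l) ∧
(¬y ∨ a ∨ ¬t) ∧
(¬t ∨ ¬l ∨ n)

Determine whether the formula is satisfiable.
No

No, the formula is not satisfiable.

No assignment of truth values to the variables can make all 25 clauses true simultaneously.

The formula is UNSAT (unsatisfiable).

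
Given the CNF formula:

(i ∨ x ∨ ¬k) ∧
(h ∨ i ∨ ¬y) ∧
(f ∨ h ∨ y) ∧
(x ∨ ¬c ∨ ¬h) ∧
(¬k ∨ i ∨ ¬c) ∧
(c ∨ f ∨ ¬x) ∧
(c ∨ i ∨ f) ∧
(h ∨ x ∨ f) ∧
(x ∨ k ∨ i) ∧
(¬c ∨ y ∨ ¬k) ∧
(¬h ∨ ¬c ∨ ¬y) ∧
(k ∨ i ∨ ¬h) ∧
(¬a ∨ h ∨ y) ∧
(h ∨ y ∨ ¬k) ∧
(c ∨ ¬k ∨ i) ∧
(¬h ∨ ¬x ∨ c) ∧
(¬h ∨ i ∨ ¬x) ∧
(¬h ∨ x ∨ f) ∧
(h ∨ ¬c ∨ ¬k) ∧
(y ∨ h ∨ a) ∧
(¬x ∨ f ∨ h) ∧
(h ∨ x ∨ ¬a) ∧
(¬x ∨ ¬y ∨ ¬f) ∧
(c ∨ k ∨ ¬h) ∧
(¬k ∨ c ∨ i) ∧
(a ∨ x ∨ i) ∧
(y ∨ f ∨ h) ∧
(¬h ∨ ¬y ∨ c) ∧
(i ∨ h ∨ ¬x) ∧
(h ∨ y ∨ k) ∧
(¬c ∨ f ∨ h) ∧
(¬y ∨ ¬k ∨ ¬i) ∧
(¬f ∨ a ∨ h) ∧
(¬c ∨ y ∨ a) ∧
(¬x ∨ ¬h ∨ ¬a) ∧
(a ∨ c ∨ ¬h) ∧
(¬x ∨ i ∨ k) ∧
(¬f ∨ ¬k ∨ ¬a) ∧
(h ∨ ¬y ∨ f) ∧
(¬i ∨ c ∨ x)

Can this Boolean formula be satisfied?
No

No, the formula is not satisfiable.

No assignment of truth values to the variables can make all 40 clauses true simultaneously.

The formula is UNSAT (unsatisfiable).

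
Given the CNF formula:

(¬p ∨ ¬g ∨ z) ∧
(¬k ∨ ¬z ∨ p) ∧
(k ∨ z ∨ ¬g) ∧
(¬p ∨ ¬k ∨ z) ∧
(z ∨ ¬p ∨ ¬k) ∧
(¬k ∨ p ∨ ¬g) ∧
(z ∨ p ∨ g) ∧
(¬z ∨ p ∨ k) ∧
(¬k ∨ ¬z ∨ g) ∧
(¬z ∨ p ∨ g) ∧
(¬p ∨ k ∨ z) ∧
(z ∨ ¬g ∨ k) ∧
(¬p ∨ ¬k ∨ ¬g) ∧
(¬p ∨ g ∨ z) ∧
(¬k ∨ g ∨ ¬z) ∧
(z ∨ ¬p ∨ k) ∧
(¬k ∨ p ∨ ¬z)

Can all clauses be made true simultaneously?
Yes

Yes, the formula is satisfiable.

One satisfying assignment is: p=True, k=False, g=False, z=True

Verification: With this assignment, all 17 clauses evaluate to true.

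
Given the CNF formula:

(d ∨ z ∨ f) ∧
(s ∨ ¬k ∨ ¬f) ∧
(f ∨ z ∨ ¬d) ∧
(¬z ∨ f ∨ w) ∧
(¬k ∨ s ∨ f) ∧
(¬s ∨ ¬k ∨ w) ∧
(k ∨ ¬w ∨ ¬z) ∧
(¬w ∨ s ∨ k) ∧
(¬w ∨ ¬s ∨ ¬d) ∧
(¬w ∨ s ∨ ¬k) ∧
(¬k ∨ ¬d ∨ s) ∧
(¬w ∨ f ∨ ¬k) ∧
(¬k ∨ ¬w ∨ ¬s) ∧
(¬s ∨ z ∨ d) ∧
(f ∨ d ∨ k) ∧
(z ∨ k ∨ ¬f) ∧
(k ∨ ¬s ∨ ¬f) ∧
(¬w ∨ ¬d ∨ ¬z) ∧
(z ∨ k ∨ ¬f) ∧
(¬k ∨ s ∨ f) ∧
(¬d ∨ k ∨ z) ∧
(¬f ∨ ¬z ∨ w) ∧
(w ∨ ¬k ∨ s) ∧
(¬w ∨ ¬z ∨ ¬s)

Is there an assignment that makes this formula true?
No

No, the formula is not satisfiable.

No assignment of truth values to the variables can make all 24 clauses true simultaneously.

The formula is UNSAT (unsatisfiable).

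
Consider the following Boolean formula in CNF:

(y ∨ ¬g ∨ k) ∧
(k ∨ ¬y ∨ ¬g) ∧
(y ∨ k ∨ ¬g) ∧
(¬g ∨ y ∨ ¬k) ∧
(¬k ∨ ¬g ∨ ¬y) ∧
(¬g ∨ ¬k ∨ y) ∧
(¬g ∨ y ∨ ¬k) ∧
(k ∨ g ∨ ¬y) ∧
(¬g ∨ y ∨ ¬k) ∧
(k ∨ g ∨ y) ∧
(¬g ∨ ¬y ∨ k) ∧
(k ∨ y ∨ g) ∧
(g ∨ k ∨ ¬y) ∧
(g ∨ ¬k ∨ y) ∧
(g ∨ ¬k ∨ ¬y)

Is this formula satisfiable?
No

No, the formula is not satisfiable.

No assignment of truth values to the variables can make all 15 clauses true simultaneously.

The formula is UNSAT (unsatisfiable).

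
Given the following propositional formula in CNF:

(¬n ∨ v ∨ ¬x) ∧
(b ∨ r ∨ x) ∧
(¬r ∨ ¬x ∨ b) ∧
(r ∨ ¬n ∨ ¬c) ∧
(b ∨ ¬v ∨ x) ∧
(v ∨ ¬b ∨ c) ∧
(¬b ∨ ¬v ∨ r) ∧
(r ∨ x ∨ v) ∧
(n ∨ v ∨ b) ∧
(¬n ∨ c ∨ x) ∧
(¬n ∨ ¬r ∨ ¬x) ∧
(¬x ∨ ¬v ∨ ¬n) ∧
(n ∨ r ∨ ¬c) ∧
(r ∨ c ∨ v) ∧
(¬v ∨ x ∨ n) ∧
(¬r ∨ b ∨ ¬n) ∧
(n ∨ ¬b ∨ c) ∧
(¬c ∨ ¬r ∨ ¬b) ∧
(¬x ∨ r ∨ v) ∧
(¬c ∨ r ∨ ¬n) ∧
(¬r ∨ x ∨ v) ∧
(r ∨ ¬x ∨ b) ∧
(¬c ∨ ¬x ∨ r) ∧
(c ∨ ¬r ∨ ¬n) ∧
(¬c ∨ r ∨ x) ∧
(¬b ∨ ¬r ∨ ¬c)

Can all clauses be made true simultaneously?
No

No, the formula is not satisfiable.

No assignment of truth values to the variables can make all 26 clauses true simultaneously.

The formula is UNSAT (unsatisfiable).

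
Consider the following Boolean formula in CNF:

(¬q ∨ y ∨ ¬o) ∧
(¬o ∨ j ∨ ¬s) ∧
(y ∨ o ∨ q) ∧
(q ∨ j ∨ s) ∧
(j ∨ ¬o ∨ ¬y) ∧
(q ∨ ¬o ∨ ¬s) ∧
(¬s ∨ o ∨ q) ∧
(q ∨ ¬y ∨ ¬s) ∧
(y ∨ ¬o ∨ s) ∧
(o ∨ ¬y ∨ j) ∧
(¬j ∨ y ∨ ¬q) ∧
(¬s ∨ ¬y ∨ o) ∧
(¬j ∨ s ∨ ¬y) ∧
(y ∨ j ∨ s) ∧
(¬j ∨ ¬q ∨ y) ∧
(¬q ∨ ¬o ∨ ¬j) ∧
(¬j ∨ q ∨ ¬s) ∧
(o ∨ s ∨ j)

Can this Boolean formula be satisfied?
Yes

Yes, the formula is satisfiable.

One satisfying assignment is: q=True, y=False, j=False, o=False, s=True

Verification: With this assignment, all 18 clauses evaluate to true.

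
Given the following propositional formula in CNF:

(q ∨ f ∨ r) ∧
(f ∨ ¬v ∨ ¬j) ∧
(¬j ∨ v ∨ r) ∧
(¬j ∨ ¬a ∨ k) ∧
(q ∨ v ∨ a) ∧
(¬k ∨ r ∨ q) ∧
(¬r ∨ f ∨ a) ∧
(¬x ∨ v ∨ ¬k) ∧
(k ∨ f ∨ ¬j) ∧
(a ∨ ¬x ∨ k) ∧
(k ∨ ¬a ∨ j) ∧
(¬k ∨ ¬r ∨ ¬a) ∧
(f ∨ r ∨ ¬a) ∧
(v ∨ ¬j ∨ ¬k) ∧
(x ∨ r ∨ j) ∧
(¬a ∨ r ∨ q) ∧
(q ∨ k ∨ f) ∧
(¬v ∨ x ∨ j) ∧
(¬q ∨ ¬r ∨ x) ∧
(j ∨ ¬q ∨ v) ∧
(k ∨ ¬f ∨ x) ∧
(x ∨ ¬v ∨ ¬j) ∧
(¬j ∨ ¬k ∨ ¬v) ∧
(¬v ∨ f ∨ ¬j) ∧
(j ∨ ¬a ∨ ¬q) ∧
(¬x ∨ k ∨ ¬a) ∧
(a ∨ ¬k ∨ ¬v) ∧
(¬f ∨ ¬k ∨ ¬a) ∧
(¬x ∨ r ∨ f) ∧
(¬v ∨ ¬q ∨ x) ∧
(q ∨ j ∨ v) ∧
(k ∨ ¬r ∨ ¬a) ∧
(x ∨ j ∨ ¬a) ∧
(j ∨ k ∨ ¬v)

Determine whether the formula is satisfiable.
No

No, the formula is not satisfiable.

No assignment of truth values to the variables can make all 34 clauses true simultaneously.

The formula is UNSAT (unsatisfiable).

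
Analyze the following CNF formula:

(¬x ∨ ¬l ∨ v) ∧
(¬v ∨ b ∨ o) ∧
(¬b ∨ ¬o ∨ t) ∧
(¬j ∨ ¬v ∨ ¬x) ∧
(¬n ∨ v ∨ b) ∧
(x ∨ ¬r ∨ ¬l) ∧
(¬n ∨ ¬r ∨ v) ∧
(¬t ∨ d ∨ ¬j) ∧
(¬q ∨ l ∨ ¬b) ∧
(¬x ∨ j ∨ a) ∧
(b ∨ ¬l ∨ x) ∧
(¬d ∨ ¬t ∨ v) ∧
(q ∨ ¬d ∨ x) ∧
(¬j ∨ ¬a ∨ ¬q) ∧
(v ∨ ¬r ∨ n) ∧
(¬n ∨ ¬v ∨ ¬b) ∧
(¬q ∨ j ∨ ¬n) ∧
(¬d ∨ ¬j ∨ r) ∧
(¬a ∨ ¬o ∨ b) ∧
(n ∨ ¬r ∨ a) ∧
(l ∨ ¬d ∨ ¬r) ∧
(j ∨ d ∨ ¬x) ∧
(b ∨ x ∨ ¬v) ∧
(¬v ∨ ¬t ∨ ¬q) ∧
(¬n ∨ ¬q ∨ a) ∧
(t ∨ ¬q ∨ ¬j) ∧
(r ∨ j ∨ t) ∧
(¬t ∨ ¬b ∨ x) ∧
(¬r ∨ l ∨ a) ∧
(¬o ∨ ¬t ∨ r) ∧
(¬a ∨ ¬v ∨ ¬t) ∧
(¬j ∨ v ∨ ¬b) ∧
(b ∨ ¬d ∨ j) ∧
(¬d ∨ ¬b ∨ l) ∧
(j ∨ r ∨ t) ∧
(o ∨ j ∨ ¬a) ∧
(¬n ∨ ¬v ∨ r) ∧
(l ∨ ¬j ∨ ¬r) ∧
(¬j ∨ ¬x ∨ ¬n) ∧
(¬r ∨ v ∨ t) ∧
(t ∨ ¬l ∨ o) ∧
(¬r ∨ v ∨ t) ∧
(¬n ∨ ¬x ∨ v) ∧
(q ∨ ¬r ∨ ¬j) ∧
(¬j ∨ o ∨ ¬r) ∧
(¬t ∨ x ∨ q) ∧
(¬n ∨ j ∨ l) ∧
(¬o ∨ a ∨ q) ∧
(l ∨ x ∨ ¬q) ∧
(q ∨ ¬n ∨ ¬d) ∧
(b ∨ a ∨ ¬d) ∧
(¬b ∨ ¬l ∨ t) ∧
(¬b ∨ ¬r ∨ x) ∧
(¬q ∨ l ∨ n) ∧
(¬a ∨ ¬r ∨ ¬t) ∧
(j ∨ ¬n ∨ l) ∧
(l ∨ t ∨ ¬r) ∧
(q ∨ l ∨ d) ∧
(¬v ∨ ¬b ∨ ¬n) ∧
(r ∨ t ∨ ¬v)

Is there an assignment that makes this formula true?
No

No, the formula is not satisfiable.

No assignment of truth values to the variables can make all 60 clauses true simultaneously.

The formula is UNSAT (unsatisfiable).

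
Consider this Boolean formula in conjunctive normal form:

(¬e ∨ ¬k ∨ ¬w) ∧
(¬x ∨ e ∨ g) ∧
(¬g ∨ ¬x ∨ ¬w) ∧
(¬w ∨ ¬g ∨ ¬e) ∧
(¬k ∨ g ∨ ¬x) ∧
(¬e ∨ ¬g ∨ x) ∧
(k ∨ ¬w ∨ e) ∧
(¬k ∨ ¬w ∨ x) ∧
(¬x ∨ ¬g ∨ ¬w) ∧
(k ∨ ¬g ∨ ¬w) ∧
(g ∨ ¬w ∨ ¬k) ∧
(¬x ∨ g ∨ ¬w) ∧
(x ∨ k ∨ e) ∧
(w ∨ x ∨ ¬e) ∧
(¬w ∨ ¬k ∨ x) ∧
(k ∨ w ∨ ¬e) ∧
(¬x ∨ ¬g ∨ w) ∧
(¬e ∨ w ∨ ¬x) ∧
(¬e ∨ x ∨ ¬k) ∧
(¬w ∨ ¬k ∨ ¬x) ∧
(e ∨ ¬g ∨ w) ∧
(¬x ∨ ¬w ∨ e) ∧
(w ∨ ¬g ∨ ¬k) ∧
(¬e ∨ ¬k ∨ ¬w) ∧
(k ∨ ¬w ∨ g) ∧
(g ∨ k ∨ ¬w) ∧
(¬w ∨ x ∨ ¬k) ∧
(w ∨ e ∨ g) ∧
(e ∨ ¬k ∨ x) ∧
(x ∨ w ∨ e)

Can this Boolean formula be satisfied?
No

No, the formula is not satisfiable.

No assignment of truth values to the variables can make all 30 clauses true simultaneously.

The formula is UNSAT (unsatisfiable).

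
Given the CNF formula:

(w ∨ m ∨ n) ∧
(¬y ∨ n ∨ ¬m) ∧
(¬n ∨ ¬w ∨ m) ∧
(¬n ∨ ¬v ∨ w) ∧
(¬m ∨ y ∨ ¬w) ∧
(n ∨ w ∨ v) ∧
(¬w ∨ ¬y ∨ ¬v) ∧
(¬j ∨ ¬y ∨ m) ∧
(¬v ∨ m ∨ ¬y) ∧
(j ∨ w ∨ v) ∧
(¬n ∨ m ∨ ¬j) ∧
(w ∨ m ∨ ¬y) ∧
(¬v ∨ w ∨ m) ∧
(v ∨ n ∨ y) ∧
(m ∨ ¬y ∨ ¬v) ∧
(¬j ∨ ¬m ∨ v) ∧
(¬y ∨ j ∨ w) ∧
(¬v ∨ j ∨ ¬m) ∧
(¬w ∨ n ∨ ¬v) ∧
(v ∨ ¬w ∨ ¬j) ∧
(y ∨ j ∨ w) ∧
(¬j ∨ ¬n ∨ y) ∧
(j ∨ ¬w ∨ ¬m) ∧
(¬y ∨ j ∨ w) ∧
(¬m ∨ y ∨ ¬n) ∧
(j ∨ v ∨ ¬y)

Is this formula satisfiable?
Yes

Yes, the formula is satisfiable.

One satisfying assignment is: y=False, v=True, m=True, w=False, n=False, j=True

Verification: With this assignment, all 26 clauses evaluate to true.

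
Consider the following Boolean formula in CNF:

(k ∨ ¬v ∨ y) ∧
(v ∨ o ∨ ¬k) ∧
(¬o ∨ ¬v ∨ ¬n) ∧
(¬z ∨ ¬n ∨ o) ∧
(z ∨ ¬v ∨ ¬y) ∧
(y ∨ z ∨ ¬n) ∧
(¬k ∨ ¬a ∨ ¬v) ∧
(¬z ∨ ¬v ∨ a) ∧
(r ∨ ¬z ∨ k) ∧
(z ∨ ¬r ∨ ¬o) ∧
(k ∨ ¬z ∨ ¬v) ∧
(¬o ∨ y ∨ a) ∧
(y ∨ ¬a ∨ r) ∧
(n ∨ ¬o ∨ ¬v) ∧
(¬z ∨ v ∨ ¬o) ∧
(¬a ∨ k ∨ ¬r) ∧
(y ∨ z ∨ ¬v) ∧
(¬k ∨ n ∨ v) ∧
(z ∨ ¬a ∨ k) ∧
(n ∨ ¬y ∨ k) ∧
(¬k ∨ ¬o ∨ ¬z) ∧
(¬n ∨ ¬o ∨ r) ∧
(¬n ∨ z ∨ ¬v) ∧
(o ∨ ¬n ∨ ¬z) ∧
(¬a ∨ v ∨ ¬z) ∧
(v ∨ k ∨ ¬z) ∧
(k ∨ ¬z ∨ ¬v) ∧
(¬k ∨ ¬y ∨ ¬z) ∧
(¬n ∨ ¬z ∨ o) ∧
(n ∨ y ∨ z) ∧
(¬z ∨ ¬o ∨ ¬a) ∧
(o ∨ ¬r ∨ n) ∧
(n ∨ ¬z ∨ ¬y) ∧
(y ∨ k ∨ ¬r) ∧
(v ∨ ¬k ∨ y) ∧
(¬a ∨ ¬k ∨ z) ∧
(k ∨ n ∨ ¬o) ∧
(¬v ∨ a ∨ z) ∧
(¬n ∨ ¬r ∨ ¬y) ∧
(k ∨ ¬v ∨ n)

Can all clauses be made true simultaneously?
Yes

Yes, the formula is satisfiable.

One satisfying assignment is: v=False, r=False, y=True, k=False, a=False, z=False, o=False, n=True

Verification: With this assignment, all 40 clauses evaluate to true.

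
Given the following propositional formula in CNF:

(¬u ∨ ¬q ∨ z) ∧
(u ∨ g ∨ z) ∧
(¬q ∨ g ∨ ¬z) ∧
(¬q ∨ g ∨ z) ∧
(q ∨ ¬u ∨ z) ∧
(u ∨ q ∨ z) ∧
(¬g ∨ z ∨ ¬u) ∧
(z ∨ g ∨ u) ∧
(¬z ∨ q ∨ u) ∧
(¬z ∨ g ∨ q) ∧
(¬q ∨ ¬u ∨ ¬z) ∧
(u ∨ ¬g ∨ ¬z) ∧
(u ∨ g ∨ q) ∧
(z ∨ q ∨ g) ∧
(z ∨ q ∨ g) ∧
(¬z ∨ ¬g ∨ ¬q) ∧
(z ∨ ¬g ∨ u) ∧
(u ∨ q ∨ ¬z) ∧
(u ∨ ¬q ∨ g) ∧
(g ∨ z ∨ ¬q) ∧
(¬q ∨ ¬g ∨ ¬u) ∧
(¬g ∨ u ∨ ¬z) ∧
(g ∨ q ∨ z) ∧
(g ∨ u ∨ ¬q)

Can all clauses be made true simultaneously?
Yes

Yes, the formula is satisfiable.

One satisfying assignment is: q=False, g=True, z=True, u=True

Verification: With this assignment, all 24 clauses evaluate to true.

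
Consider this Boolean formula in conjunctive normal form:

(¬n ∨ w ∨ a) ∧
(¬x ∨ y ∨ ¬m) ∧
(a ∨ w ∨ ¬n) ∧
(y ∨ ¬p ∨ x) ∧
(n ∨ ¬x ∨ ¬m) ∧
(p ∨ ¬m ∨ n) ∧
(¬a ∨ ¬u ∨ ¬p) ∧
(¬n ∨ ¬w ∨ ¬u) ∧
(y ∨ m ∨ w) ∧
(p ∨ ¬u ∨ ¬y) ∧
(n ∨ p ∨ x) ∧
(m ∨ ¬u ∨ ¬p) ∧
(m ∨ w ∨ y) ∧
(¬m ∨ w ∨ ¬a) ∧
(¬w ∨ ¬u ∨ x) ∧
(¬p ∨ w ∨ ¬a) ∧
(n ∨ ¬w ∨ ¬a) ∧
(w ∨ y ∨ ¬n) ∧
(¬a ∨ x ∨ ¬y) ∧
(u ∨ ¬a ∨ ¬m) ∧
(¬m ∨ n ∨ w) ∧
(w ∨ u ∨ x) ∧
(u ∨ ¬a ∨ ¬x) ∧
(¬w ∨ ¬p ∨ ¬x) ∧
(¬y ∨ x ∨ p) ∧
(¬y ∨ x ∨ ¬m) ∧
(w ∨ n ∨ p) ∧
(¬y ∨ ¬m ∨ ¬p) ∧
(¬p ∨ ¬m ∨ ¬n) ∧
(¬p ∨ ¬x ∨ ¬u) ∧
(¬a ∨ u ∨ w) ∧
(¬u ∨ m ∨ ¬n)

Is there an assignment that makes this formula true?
Yes

Yes, the formula is satisfiable.

One satisfying assignment is: x=False, m=False, p=False, n=True, y=False, u=False, a=False, w=True

Verification: With this assignment, all 32 clauses evaluate to true.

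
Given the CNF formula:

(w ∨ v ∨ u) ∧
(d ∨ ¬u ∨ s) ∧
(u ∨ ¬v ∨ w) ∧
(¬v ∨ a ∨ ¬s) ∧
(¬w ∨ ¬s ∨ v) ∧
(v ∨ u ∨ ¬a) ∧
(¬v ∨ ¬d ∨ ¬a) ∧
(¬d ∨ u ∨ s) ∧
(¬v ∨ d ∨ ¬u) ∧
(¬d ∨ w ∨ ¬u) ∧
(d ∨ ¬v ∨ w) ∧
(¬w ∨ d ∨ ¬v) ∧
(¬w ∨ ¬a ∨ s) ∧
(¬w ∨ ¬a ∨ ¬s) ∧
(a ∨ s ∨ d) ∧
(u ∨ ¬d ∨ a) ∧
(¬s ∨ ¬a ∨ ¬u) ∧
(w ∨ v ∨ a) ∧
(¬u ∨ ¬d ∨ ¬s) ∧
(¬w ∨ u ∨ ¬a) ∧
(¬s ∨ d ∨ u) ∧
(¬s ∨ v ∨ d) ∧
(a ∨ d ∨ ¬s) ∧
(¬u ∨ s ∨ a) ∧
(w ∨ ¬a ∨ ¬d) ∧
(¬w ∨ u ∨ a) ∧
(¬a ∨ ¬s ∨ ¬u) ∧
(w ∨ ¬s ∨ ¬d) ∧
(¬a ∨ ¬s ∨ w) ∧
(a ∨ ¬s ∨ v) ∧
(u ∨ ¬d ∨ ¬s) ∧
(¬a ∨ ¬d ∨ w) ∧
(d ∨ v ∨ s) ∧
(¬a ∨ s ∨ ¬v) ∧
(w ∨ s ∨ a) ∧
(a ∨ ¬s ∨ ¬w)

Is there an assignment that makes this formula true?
No

No, the formula is not satisfiable.

No assignment of truth values to the variables can make all 36 clauses true simultaneously.

The formula is UNSAT (unsatisfiable).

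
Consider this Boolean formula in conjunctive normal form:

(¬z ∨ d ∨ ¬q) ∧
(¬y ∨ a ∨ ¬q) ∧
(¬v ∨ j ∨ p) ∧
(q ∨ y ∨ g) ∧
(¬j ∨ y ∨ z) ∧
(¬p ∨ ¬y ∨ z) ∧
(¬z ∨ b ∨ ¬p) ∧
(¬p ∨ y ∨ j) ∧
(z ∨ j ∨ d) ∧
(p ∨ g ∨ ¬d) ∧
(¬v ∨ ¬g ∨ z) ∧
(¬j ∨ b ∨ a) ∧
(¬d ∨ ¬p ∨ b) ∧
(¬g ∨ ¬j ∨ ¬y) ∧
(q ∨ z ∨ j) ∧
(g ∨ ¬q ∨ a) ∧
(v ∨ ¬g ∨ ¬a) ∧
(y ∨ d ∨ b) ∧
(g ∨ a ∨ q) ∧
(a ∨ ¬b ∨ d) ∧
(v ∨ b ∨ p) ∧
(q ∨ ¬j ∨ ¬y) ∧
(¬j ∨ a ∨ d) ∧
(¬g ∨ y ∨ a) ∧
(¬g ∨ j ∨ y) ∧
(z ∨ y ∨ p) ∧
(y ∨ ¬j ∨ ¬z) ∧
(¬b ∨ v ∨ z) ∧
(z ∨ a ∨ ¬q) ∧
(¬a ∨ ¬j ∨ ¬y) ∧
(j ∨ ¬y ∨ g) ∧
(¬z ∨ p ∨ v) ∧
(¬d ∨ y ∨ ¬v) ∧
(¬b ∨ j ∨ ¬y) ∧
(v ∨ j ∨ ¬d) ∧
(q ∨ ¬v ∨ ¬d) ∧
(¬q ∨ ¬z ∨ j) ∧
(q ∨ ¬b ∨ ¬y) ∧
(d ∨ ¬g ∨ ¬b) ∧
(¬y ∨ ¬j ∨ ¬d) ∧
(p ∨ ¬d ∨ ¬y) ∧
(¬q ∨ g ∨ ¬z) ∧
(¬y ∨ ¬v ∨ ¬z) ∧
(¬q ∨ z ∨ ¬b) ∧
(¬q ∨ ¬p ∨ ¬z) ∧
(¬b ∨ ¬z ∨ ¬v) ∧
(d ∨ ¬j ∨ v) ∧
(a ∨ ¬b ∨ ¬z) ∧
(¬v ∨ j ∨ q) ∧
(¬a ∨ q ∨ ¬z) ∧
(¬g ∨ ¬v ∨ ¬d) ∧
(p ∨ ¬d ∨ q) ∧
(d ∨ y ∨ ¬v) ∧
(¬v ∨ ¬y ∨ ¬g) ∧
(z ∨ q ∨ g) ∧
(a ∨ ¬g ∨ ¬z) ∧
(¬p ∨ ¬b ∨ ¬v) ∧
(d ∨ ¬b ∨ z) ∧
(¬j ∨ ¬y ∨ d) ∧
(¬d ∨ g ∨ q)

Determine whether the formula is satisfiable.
No

No, the formula is not satisfiable.

No assignment of truth values to the variables can make all 60 clauses true simultaneously.

The formula is UNSAT (unsatisfiable).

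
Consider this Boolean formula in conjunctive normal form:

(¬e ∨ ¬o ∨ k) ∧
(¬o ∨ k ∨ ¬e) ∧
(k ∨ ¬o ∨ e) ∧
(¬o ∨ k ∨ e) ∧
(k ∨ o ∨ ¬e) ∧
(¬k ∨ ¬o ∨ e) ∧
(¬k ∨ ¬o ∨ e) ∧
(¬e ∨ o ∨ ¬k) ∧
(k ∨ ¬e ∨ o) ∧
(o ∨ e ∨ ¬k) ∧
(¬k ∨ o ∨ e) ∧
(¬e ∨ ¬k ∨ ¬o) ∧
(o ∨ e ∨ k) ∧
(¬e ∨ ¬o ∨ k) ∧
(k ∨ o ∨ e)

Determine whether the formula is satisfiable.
No

No, the formula is not satisfiable.

No assignment of truth values to the variables can make all 15 clauses true simultaneously.

The formula is UNSAT (unsatisfiable).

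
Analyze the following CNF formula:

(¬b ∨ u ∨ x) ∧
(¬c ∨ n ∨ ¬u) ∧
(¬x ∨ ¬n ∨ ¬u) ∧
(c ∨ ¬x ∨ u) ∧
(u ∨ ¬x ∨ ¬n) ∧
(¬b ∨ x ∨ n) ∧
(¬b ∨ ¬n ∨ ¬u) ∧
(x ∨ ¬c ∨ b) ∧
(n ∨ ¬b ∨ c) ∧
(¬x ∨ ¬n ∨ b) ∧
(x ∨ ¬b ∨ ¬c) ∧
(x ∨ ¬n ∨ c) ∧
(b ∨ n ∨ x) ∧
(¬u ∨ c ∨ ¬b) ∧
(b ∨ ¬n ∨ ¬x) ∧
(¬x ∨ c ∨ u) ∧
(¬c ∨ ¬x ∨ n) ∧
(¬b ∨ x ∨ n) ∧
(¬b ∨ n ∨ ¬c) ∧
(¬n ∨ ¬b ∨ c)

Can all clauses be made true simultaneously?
Yes

Yes, the formula is satisfiable.

One satisfying assignment is: c=False, b=False, n=False, u=True, x=True

Verification: With this assignment, all 20 clauses evaluate to true.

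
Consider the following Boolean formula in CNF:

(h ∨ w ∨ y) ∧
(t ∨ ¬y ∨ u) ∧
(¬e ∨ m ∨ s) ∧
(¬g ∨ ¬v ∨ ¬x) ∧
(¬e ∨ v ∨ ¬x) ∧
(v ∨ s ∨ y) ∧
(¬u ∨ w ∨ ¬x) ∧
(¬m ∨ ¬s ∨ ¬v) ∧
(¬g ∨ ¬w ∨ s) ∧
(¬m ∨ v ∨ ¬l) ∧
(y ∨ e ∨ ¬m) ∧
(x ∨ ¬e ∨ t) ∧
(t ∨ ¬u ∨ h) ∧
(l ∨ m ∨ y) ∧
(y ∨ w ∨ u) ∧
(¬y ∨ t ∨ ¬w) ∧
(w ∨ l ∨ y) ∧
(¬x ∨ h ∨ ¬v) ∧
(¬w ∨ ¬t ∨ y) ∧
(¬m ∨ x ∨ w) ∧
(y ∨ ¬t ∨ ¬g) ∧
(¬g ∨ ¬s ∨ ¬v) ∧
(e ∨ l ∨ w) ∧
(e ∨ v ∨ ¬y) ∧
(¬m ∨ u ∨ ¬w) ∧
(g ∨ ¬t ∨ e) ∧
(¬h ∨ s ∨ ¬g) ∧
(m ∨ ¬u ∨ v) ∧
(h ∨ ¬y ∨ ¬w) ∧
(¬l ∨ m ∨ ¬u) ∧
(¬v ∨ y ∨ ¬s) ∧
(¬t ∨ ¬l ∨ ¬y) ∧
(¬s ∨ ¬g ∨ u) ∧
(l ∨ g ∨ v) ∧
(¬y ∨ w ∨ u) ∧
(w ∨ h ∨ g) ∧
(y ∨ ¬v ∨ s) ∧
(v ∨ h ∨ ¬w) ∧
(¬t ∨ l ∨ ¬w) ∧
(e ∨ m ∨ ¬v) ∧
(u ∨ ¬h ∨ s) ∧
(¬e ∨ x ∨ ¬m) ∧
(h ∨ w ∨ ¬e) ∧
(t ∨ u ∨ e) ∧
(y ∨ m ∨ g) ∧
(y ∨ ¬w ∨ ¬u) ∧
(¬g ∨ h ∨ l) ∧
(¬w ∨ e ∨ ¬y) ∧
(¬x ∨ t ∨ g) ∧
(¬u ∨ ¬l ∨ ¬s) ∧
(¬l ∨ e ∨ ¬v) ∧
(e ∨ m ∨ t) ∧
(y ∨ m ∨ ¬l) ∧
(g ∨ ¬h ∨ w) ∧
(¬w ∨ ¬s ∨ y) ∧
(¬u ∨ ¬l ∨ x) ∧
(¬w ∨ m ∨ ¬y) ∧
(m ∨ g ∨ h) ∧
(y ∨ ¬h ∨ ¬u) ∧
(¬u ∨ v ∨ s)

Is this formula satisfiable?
No

No, the formula is not satisfiable.

No assignment of truth values to the variables can make all 60 clauses true simultaneously.

The formula is UNSAT (unsatisfiable).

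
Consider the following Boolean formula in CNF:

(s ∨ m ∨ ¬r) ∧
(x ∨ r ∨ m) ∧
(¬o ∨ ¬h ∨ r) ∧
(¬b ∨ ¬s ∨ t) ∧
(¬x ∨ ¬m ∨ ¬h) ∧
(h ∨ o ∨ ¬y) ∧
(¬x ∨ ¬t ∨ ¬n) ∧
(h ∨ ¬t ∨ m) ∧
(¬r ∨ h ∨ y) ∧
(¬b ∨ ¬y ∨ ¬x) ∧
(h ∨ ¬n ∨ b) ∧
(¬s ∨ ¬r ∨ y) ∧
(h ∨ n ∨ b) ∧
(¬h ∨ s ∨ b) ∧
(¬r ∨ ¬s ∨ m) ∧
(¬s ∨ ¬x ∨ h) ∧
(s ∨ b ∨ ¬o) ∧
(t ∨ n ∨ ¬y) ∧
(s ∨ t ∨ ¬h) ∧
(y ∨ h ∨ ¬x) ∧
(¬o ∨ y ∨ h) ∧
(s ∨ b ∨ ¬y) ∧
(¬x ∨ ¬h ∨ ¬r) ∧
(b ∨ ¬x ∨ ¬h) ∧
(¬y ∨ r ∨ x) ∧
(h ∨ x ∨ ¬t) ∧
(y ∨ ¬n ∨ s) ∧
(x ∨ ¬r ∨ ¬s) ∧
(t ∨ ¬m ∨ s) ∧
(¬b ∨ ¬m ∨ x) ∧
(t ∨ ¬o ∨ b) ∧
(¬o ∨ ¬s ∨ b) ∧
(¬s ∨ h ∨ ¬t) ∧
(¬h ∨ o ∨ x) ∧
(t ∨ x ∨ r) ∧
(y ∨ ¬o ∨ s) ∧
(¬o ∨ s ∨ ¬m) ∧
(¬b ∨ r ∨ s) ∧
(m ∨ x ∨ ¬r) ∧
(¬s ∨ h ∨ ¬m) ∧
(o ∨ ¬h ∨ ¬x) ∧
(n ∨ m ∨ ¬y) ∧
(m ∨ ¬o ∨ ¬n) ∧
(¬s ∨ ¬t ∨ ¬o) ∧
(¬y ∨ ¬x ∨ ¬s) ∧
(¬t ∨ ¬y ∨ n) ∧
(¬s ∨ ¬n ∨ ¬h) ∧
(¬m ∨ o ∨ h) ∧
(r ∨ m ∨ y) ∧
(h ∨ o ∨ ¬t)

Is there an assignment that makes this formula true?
No

No, the formula is not satisfiable.

No assignment of truth values to the variables can make all 50 clauses true simultaneously.

The formula is UNSAT (unsatisfiable).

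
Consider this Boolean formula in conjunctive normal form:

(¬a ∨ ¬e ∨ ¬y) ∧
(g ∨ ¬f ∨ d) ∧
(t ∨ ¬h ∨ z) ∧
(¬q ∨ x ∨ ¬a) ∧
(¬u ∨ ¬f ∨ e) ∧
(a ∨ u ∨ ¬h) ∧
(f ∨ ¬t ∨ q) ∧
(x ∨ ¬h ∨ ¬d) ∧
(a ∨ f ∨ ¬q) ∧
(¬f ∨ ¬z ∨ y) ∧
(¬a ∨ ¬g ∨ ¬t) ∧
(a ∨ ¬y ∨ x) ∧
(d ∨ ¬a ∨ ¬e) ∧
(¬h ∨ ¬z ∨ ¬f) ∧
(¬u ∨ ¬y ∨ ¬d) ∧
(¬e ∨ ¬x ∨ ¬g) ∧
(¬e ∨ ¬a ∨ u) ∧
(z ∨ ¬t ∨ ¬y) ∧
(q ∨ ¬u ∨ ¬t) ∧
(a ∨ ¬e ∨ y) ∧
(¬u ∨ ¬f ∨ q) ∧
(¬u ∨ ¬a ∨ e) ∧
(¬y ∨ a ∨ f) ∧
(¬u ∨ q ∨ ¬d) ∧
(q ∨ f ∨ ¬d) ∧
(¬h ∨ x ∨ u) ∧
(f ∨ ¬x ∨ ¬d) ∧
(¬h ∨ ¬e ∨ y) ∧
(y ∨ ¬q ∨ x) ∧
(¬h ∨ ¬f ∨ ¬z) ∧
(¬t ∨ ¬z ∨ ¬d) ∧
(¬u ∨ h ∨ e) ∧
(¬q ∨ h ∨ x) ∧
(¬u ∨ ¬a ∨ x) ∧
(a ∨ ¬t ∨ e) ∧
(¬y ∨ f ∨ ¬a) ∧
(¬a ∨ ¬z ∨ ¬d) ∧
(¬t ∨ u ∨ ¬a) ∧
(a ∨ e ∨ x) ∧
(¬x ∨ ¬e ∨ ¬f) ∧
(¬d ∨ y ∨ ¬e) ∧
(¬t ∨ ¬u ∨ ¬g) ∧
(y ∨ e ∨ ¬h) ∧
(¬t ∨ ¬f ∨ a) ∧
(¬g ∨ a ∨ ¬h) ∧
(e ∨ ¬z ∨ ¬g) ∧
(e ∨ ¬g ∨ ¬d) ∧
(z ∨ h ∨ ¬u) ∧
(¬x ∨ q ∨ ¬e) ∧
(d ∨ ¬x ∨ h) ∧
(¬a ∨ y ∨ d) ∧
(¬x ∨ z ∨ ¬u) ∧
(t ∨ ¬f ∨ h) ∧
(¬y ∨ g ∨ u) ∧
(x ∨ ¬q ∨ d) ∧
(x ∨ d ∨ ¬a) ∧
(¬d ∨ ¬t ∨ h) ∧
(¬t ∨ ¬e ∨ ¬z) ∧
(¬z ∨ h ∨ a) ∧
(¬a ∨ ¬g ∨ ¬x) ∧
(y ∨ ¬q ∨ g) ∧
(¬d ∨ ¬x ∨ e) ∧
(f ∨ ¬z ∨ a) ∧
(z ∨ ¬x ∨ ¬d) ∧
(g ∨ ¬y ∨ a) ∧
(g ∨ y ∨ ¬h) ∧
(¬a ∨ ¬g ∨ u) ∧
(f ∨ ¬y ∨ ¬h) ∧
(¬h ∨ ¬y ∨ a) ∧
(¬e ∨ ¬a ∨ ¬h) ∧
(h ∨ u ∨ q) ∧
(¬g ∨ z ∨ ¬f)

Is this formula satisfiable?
No

No, the formula is not satisfiable.

No assignment of truth values to the variables can make all 72 clauses true simultaneously.

The formula is UNSAT (unsatisfiable).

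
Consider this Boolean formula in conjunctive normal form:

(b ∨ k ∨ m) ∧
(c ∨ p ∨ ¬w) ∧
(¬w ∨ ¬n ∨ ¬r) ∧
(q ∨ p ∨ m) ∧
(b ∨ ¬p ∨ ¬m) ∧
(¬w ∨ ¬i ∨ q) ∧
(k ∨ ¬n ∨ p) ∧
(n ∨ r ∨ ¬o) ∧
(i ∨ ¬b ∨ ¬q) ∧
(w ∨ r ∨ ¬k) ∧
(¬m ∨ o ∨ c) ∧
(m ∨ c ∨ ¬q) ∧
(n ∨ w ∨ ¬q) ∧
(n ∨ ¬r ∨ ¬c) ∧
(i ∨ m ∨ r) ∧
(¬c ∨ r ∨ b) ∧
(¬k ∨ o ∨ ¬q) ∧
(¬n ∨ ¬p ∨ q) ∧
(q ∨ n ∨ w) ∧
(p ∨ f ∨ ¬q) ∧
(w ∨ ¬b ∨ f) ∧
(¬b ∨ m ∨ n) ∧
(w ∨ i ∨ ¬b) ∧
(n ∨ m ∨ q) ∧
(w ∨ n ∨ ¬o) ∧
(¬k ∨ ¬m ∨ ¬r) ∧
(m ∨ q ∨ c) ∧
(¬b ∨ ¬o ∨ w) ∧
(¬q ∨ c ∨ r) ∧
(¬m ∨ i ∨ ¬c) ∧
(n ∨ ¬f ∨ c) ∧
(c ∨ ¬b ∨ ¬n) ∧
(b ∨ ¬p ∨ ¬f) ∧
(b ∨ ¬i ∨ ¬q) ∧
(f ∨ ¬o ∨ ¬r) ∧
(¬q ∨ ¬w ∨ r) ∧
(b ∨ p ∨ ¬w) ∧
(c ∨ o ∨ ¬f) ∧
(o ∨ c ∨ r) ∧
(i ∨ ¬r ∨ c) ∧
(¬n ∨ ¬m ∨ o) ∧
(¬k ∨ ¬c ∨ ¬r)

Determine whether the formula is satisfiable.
Yes

Yes, the formula is satisfiable.

One satisfying assignment is: i=True, q=True, r=True, f=True, c=True, m=False, w=False, k=False, b=True, p=True, o=False, n=True

Verification: With this assignment, all 42 clauses evaluate to true.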